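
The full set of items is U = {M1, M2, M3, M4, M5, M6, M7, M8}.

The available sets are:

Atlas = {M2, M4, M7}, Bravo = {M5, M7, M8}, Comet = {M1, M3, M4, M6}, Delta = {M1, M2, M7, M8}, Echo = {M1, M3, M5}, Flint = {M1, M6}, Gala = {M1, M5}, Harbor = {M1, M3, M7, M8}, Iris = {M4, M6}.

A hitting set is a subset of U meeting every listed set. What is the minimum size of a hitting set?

3

Take H = {M5, M6, M7}. Each listed set contains at least one of these, so H is a hitting set of size 3.
No choice of 2 items meets every set, so 3 is the minimum.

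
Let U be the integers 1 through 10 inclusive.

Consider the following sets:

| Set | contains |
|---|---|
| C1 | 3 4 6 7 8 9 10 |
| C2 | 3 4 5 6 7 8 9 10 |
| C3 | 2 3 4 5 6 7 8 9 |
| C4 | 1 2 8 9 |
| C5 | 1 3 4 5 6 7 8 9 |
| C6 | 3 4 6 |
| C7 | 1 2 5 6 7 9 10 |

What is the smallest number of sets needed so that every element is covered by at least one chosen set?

2

Take {C1, C7}. Their union is {1, 2, 3, 4, 5, 6, 7, 8, 9, 10}, which is all 10 elements.
No single set has all 10 elements (the largest, C2, has 8), so 2 is optimal.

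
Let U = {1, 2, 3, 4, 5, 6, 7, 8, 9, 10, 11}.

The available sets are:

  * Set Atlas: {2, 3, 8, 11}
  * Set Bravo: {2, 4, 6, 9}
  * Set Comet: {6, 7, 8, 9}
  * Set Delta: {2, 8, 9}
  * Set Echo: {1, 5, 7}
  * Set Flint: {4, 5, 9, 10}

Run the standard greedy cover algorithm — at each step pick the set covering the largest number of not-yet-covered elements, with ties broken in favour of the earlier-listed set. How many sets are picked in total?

4

Greedy: pick Atlas (covers 4 new) → pick Flint (covers 4 new) → pick Comet (covers 2 new) → pick Echo (covers 1 new). Total picks: 4.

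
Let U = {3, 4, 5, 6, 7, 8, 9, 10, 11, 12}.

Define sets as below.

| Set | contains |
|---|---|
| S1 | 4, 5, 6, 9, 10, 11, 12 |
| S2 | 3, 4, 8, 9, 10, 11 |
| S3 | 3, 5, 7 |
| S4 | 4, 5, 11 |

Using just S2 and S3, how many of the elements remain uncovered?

Union of S2, S3 = {3, 4, 5, 7, 8, 9, 10, 11}.
Not covered: 6, 12 — 2 elements.

2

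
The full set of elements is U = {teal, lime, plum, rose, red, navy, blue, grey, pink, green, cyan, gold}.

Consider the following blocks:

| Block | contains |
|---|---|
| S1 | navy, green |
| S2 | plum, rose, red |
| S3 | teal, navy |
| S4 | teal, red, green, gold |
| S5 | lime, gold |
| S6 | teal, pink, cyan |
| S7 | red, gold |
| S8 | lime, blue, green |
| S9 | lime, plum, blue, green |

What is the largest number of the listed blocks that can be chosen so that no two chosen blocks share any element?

S1, S2, S5, S6 are pairwise disjoint (S1={navy,green}; S2={plum,rose,red}; S5={lime,gold}; S6={teal,pink,cyan}).
Every remaining block overlaps one of these, and no 5 of the listed blocks are pairwise disjoint, so 4 is the maximum.

4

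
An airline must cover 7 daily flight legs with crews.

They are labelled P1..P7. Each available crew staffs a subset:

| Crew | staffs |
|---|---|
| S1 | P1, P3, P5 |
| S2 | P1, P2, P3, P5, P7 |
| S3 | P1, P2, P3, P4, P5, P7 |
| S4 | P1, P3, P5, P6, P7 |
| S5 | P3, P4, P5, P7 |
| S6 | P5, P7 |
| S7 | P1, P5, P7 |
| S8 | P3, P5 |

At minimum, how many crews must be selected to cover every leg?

2

S3 and S4 together: S3 ∪ S4 = {P1, P2, P3, P4, P5, P6, P7} — every leg is covered.
No single crew has all 7 legs (the largest, S3, has 6), so 2 is optimal.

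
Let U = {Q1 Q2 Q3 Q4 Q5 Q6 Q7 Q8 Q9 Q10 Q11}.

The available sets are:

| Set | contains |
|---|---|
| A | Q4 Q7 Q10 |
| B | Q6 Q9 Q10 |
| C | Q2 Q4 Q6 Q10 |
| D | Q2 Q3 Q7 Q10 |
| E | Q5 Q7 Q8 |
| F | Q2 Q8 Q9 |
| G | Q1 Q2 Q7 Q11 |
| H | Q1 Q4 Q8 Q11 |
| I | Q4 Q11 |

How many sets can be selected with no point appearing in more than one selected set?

3

B, E, I are pairwise disjoint (B={Q6,Q9,Q10}; E={Q5,Q7,Q8}; I={Q4,Q11}).
Every remaining set overlaps one of these, and no 4 of the listed sets are pairwise disjoint, so 3 is the maximum.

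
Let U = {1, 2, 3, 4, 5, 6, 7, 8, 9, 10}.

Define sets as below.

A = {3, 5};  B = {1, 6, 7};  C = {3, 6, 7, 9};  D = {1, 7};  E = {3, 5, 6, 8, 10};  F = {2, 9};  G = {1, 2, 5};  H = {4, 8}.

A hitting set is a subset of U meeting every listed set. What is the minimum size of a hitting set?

Take T = {1, 3, 8, 9}. Each listed set contains at least one of these, so T is a hitting set of size 4.
The sets A, D, F, H are pairwise disjoint, so any hitting set needs a separate point for each — at least 4. Hence 4 is optimal.

4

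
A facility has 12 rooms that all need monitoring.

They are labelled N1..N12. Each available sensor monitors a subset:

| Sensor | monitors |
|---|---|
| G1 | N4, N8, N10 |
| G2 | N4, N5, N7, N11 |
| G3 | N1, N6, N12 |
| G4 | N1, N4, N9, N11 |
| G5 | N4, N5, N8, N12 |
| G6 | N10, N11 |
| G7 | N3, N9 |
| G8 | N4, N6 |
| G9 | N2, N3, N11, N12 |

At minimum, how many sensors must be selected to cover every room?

5

Take {G1, G2, G4, G8, G9}. Their union is {N1, N2, N3, N4, N5, N6, N7, N8, N9, N10, N11, N12}, which is all 12 rooms.
No 4 of the 9 sensors cover everything (all 126 combinations miss at least one room), so 5 is optimal.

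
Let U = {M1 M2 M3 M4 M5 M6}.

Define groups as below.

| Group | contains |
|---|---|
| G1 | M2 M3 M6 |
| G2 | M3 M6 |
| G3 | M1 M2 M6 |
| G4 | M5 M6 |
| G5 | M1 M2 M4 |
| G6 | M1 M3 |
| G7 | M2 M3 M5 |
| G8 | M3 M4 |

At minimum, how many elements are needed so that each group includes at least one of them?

3

Take H = {M1, M3, M6}. Each listed group contains at least one of these, so H is a hitting set of size 3.
No choice of 2 elements meets every group, so 3 is the minimum.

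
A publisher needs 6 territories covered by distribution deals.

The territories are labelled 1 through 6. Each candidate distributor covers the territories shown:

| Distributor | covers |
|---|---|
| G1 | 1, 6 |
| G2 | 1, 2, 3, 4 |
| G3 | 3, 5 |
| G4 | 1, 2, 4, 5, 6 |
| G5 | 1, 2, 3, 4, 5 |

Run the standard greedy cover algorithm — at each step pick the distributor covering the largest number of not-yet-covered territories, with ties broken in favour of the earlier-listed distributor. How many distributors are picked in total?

Greedy: pick G4 (covers 5 new) → pick G2 (covers 1 new). Total picks: 2.

2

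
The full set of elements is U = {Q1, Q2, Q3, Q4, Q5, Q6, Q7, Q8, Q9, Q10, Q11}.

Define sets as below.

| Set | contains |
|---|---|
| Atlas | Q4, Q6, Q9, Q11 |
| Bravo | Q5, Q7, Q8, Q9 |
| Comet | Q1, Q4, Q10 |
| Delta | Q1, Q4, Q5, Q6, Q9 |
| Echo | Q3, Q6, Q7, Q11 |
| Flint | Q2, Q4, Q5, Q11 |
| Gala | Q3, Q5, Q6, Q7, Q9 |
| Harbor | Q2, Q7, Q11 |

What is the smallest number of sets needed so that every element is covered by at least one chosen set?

4

Take {Bravo, Comet, Gala, Harbor}. Their union is {Q1, Q2, Q3, Q4, Q5, Q6, Q7, Q8, Q9, Q10, Q11}, which is all 11 elements.
Only Bravo contains Q8, so Bravo is forced; the remaining 7 elements need at least 3 more sets (each remaining set adds at most 3) — so at least 4 sets are needed, and 4 is optimal.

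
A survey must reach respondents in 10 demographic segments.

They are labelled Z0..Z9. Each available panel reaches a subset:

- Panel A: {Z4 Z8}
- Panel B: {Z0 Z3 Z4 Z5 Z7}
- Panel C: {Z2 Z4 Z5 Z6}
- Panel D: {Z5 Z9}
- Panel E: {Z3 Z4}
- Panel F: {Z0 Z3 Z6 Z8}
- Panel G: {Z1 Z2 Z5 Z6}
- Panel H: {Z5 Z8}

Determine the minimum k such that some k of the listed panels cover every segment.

4

B and D and F and G together: B ∪ D ∪ F ∪ G = {Z0, Z1, Z2, Z3, Z4, Z5, Z6, Z7, Z8, Z9} — every segment is covered.
No 3 of the 8 panels cover everything (all 56 combinations miss at least one segment), so 4 is optimal.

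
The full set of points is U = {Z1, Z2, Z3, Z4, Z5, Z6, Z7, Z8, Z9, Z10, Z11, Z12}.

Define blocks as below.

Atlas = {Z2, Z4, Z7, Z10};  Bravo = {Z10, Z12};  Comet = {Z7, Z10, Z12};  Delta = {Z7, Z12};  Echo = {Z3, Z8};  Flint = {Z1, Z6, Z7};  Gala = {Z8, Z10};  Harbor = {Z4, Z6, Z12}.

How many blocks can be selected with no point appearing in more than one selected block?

3

Bravo, Echo, Flint are pairwise disjoint (Bravo={Z10,Z12}; Echo={Z3,Z8}; Flint={Z1,Z6,Z7}).
Every remaining block overlaps one of these, and no 4 of the listed blocks are pairwise disjoint, so 3 is the maximum.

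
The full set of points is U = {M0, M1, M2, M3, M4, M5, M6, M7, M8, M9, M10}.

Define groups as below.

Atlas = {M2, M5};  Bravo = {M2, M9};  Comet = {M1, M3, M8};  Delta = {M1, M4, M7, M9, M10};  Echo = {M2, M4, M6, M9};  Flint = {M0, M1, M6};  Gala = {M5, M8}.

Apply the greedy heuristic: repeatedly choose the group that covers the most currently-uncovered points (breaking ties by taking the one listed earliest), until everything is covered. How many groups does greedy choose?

4

Greedy: pick Delta (covers 5 new) → pick Atlas (covers 2 new) → pick Comet (covers 2 new) → pick Flint (covers 2 new). Total picks: 4.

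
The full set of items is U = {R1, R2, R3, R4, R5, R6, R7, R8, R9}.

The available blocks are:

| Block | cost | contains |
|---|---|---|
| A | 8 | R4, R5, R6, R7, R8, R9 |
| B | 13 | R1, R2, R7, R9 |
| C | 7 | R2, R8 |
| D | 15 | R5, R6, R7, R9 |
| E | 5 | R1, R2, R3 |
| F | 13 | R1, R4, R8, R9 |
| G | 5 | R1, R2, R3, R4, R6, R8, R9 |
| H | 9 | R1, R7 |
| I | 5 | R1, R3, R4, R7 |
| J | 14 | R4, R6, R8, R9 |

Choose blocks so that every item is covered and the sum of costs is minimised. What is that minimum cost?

13

A, E together cover every item (A ∪ E = {R1, R2, R3, R4, R5, R6, R7, R8, R9}); total cost 8 + 5 = 13.
No covering selection has total cost below 13.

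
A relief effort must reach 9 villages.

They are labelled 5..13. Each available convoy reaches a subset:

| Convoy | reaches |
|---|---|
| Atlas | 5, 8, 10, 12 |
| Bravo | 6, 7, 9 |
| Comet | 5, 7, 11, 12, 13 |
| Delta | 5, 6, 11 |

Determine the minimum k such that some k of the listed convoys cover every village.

Take {Atlas, Bravo, Comet}. Their union is {5, 6, 7, 8, 9, 10, 11, 12, 13}, which is all 9 villages.
Only Atlas contains 8, so Atlas is forced; the remaining 5 villages need at least 2 more convoys (each remaining convoy adds at most 3) — so at least 3 convoys are needed, and 3 is optimal.

3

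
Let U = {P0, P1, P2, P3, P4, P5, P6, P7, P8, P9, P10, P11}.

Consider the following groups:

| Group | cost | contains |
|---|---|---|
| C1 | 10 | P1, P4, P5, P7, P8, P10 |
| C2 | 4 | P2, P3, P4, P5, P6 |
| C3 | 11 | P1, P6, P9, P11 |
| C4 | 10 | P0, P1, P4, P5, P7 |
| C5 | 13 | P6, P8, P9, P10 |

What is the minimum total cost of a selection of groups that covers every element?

35

C1, C2, C3, C4 together cover every element (C1 ∪ C2 ∪ C3 ∪ C4 = {P0, P1, P2, P3, P4, P5, P6, P7, P8, P9, P10, P11}); total cost 10 + 4 + 11 + 10 = 35.
No covering selection has total cost below 35.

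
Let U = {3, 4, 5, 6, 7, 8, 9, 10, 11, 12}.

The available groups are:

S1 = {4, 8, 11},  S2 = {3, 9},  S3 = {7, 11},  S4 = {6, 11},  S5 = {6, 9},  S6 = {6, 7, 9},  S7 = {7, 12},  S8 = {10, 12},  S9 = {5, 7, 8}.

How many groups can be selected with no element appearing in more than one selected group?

S2, S4, S8, S9 are pairwise disjoint (S2={3,9}; S4={6,11}; S8={10,12}; S9={5,7,8}).
Every remaining group overlaps one of these, and no 5 of the listed groups are pairwise disjoint, so 4 is the maximum.

4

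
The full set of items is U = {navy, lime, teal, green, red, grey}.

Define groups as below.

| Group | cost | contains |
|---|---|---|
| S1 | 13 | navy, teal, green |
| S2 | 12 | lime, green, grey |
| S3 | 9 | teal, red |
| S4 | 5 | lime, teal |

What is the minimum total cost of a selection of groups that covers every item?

34

S1, S2, S3 together cover every item (S1 ∪ S2 ∪ S3 = {navy, lime, teal, green, red, grey}); total cost 13 + 12 + 9 = 34.
The greedy pick S4, S2, S3, S1 costs 39; no covering selection beats 34.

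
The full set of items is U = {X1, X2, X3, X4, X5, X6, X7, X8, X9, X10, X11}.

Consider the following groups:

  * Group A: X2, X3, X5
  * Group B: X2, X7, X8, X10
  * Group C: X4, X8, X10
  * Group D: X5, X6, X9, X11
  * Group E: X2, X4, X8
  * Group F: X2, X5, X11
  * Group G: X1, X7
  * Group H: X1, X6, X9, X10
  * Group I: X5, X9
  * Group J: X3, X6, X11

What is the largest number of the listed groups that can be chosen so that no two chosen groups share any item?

C, G, I, J are pairwise disjoint (C={X4,X8,X10}; G={X1,X7}; I={X5,X9}; J={X3,X6,X11}).
Every remaining group overlaps one of these, and no 5 of the listed groups are pairwise disjoint, so 4 is the maximum.

4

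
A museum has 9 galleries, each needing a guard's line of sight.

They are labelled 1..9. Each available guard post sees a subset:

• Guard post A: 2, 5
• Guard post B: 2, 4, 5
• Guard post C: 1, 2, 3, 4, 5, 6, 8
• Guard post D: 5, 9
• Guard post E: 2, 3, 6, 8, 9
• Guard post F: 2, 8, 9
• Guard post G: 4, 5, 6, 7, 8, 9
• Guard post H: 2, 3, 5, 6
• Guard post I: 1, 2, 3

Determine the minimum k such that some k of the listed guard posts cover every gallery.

2

Take {C, G}. Their union is {1, 2, 3, 4, 5, 6, 7, 8, 9}, which is all 9 galleries.
No single guard post has all 9 galleries (the largest, C, has 7), so 2 is optimal.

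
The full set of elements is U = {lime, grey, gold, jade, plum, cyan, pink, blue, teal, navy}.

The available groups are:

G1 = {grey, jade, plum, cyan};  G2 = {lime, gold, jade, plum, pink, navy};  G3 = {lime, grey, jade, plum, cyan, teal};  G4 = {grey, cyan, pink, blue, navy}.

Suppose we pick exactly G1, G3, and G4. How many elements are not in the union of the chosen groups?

Union of G1, G3, G4 = {lime, grey, jade, plum, cyan, pink, blue, teal, navy}.
Not covered: gold — 1 element.

1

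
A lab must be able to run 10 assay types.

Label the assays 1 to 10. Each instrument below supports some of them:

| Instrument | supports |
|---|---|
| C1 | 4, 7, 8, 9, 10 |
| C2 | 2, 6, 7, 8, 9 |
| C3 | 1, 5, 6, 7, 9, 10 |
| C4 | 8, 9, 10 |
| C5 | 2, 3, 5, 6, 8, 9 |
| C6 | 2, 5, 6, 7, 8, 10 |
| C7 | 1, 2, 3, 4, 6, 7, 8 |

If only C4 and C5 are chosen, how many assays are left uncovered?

Union of C4, C5 = {2, 3, 5, 6, 8, 9, 10}.
Not covered: 1, 4, 7 — 3 assays.

3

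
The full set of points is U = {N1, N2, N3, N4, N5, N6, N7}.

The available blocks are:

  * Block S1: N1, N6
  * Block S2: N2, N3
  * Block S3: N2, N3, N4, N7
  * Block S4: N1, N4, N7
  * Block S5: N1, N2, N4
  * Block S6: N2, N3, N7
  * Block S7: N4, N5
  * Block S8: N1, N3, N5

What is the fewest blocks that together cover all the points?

3

S1, S3, and S7 cover everything between them: the union {N1, N2, N3, N4, N5, N6, N7} is all of U.
Only S1 contains N6, so S1 is forced; the remaining 5 points need at least 2 more blocks (each remaining block adds at most 4) — so at least 3 blocks are needed, and 3 is optimal.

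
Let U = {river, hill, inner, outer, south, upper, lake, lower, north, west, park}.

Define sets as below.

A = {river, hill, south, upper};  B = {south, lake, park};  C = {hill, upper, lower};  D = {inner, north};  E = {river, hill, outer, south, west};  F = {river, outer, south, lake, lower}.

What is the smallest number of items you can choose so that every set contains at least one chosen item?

3

Take H = {hill, south, north}. Each listed set contains at least one of these, so H is a hitting set of size 3.
The sets B, C, D are pairwise disjoint, so any hitting set needs a separate item for each — at least 3. Hence 3 is optimal.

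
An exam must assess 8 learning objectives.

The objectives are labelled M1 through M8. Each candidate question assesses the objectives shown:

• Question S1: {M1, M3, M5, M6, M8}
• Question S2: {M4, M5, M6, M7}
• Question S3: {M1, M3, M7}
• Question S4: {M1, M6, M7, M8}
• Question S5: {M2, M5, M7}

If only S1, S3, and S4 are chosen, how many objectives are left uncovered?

Union of S1, S3, S4 = {M1, M3, M5, M6, M7, M8}.
Not covered: M2, M4 — 2 objectives.

2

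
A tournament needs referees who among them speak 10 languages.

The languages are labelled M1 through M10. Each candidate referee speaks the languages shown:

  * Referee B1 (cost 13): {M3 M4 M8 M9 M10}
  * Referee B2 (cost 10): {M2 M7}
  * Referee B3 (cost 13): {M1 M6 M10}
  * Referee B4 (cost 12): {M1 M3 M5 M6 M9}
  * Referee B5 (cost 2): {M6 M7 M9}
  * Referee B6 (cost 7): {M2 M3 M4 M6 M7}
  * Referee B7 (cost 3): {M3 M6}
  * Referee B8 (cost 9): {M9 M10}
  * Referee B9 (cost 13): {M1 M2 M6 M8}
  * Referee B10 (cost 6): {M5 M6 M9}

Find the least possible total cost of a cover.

32

B1, B4, B6 together cover every language (B1 ∪ B4 ∪ B6 = {M1, M2, M3, M4, M5, M6, M7, M8, M9, M10}); total cost 13 + 12 + 7 = 32.
The greedy pick B5, B6, B4, B1 costs 34; no covering selection beats 32.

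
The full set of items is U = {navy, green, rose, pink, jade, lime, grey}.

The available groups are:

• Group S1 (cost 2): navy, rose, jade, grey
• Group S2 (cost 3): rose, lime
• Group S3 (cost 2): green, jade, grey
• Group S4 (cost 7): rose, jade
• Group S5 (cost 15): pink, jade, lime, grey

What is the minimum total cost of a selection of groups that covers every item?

S1, S3, S5 together cover every item (S1 ∪ S3 ∪ S5 = {navy, green, rose, pink, jade, lime, grey}); total cost 2 + 2 + 15 = 19.
The greedy pick S1, S3, S2, S5 costs 22; no covering selection beats 19.

19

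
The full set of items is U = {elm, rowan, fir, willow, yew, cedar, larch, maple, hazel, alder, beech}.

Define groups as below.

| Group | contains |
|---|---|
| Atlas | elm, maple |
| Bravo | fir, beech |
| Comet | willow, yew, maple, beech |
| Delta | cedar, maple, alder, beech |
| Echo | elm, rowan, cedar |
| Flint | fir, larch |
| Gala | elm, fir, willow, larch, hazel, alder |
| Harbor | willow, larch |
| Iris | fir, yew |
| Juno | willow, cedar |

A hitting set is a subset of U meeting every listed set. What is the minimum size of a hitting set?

H = {elm, fir, willow, cedar} meets every group (each contains at least one member of H), and |H| = 4.
No choice of 3 items meets every group, so 4 is the minimum.

4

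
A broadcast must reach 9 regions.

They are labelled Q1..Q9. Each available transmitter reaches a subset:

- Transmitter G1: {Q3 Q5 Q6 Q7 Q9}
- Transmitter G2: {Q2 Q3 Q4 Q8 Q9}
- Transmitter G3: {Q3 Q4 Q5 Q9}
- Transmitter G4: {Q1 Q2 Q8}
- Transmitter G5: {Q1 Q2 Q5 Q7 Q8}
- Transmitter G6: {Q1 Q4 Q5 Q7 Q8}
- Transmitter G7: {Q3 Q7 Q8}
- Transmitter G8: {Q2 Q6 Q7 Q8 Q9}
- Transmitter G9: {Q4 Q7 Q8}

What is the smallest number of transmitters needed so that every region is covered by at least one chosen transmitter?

Take {G1, G5, G6}. Their union is {Q1, Q2, Q3, Q4, Q5, Q6, Q7, Q8, Q9}, which is all 9 regions.
No 2 of the 9 transmitters cover everything (all 36 combinations miss at least one region), so 3 is optimal.

3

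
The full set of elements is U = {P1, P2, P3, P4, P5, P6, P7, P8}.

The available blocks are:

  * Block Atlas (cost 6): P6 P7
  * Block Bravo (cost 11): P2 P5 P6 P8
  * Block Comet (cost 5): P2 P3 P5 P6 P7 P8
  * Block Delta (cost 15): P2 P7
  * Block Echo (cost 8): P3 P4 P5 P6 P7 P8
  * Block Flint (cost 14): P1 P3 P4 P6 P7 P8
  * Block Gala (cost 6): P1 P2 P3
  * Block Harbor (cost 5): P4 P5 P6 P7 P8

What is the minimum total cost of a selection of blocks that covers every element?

11

Gala, Harbor together cover every element (Gala ∪ Harbor = {P1, P2, P3, P4, P5, P6, P7, P8}); total cost 6 + 5 = 11.
The greedy pick Comet, Harbor, Gala costs 16; no covering selection beats 11.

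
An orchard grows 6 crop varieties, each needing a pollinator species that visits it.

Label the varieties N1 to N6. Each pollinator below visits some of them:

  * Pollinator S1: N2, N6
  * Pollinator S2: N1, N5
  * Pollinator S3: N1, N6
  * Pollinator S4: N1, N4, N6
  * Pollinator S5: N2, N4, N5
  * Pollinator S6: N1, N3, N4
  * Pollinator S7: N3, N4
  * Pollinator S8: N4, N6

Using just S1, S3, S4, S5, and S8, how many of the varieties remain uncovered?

Union of S1, S3, S4, S5, S8 = {N1, N2, N4, N5, N6}.
Not covered: N3 — 1 variety.

1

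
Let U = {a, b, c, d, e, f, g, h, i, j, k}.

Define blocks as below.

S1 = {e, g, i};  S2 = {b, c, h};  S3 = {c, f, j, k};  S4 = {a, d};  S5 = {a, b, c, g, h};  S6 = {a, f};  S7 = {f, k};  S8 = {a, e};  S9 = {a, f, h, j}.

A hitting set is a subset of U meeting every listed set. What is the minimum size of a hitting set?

Take T = {a, c, f, g}. Each listed block contains at least one of these, so T is a hitting set of size 4.
The blocks S1, S2, S4, S7 are pairwise disjoint, so any hitting set needs a separate element for each — at least 4. Hence 4 is optimal.

4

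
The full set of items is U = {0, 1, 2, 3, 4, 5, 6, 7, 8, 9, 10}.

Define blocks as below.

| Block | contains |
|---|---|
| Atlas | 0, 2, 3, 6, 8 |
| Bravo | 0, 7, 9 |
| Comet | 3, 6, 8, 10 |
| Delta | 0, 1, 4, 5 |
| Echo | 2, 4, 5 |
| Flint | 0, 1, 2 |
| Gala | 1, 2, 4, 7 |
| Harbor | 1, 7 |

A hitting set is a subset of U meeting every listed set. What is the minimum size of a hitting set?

4

Take H = {0, 5, 7, 10}. Each listed block contains at least one of these, so H is a hitting set of size 4.
No choice of 3 items meets every block, so 4 is the minimum.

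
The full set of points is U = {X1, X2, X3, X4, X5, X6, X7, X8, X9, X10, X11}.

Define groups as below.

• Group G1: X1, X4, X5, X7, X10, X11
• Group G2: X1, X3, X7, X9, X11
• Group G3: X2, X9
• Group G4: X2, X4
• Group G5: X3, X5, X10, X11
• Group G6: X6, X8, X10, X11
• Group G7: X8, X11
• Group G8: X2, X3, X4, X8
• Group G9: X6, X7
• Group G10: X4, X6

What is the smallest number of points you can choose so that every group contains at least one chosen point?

3

H = {X2, X6, X11} meets every group (each contains at least one member of H), and |H| = 3.
The groups G3, G5, G9 are pairwise disjoint, so any hitting set needs a separate point for each — at least 3. Hence 3 is optimal.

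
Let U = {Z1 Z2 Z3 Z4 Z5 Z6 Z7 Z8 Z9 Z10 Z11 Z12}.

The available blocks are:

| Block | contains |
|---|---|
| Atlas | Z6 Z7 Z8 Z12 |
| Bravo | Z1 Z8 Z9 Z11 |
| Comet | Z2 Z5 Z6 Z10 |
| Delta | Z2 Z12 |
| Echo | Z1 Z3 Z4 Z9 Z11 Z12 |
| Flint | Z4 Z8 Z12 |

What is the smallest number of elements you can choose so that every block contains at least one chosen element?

Take H = {Z2, Z8, Z11}. Each listed block contains at least one of these, so H is a hitting set of size 3.
No choice of 2 elements meets every block, so 3 is the minimum.

3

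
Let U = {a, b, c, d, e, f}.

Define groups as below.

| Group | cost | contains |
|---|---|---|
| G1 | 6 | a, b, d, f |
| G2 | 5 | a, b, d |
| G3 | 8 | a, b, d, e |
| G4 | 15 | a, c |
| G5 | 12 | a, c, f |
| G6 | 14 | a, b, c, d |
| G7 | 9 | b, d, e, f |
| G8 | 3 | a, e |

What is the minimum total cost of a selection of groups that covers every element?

G2, G5, G8 together cover every element (G2 ∪ G5 ∪ G8 = {a, b, c, d, e, f}); total cost 5 + 12 + 3 = 20.
The greedy pick G1, G8, G5 costs 21; no covering selection beats 20.

20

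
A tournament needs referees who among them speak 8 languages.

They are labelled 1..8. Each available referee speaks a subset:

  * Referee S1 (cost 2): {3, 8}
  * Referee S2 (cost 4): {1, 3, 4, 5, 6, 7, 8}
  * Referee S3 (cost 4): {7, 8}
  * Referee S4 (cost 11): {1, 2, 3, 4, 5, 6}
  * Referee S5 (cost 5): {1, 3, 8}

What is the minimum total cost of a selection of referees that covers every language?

S3, S4 together cover every language (S3 ∪ S4 = {1, 2, 3, 4, 5, 6, 7, 8}); total cost 4 + 11 = 15.
No covering selection has total cost below 15.

15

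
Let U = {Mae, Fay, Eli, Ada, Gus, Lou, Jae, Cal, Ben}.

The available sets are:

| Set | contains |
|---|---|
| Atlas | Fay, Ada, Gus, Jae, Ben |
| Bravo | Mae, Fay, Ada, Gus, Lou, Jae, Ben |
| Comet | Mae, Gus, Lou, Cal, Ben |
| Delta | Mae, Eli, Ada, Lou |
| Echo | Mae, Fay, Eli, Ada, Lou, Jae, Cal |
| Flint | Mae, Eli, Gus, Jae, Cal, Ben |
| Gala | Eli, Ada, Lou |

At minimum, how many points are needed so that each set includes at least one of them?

The 2 points {Ada, Ben} hit every set.
No single point lies in every set, so at least 2 are needed and 2 is optimal.

2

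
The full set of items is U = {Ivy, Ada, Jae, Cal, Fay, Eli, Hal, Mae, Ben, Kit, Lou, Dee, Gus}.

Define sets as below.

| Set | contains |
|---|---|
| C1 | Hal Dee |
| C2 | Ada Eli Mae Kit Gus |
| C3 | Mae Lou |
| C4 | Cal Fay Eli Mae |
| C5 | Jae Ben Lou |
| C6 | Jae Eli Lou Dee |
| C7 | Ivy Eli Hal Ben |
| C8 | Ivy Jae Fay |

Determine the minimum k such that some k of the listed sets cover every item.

4

C2, C4, C6, and C7 cover everything between them: the union {Ivy, Ada, Jae, Cal, Fay, Eli, Hal, Mae, Ben, Kit, Lou, Dee, Gus} is all of U.
Only C2 contains Ada, so C2 is forced; the remaining 8 items need at least 3 more sets (each remaining set adds at most 3) — so at least 4 sets are needed, and 4 is optimal.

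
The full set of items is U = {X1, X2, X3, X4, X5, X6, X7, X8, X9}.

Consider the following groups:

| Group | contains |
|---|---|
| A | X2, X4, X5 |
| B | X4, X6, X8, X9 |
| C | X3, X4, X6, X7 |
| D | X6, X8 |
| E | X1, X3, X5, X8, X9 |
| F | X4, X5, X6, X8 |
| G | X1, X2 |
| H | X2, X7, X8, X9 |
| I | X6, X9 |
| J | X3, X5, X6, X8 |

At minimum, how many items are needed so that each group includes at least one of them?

3

T = {X2, X6, X9} meets every group (each contains at least one member of T), and |T| = 3.
No choice of 2 items meets every group, so 3 is the minimum.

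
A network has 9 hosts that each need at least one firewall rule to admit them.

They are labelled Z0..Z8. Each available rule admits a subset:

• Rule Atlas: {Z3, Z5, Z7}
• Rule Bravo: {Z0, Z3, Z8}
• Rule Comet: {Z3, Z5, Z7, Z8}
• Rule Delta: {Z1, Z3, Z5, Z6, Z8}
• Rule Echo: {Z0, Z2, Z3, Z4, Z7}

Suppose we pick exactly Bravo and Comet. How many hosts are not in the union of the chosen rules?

4

Union of Bravo, Comet = {Z0, Z3, Z5, Z7, Z8}.
Not covered: Z1, Z2, Z4, Z6 — 4 hosts.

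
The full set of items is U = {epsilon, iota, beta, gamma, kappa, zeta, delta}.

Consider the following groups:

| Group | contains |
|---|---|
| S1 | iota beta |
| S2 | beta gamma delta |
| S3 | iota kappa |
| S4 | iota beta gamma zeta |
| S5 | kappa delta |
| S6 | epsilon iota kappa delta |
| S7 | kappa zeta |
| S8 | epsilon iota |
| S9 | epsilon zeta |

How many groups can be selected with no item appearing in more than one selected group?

S2, S3, S9 are pairwise disjoint (S2={beta,gamma,delta}; S3={iota,kappa}; S9={epsilon,zeta}).
Every remaining group overlaps one of these, and no 4 of the listed groups are pairwise disjoint, so 3 is the maximum.

3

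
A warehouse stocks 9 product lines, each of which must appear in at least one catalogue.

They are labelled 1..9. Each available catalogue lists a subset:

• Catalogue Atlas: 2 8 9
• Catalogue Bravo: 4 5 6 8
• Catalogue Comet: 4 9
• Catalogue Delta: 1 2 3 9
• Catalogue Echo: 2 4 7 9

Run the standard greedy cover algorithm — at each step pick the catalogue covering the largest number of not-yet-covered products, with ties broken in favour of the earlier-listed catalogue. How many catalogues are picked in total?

3

Greedy: pick Bravo (covers 4 new) → pick Delta (covers 4 new) → pick Echo (covers 1 new). Total picks: 3.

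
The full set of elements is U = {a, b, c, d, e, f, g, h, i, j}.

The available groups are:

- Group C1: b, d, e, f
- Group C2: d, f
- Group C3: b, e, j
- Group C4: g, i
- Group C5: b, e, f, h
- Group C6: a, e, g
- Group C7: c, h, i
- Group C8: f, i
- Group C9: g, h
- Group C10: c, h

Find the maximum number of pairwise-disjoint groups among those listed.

C2, C3, C4, C10 are pairwise disjoint (C2={d,f}; C3={b,e,j}; C4={g,i}; C10={c,h}).
Every remaining group overlaps one of these, and no 5 of the listed groups are pairwise disjoint, so 4 is the maximum.

4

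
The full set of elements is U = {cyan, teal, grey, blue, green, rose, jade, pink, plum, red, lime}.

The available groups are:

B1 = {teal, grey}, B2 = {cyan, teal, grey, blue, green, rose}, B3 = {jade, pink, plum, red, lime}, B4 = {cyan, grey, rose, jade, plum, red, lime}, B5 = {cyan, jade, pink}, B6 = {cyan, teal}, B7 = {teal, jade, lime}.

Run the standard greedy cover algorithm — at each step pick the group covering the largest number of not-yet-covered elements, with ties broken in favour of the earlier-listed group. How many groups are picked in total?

Greedy: pick B4 (covers 7 new) → pick B2 (covers 3 new) → pick B3 (covers 1 new). Total picks: 3.
(The true minimum cover uses only 2 groups, so greedy is not optimal here.)

3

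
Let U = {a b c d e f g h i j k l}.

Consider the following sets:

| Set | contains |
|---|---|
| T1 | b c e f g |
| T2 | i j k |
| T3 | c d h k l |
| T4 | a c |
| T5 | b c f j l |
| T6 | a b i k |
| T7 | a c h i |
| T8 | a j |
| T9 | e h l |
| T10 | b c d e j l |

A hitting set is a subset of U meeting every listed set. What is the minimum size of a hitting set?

4

The 4 points {a, d, e, j} hit every set.
No choice of 3 points meets every set, so 4 is the minimum.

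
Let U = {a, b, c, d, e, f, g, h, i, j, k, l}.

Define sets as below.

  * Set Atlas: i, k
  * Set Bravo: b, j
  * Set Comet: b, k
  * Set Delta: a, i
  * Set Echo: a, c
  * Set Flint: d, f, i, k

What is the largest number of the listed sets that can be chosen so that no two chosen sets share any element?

3

Bravo, Echo, Flint are pairwise disjoint (Bravo={b,j}; Echo={a,c}; Flint={d,f,i,k}).
Every remaining set overlaps one of these, and no 4 of the listed sets are pairwise disjoint, so 3 is the maximum.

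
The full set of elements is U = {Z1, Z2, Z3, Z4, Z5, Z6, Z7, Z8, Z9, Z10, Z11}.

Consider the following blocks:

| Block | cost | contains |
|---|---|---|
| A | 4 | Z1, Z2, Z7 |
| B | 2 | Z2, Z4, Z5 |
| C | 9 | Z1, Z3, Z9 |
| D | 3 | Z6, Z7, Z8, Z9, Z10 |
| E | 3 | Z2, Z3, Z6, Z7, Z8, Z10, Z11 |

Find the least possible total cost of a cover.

A, B, D, E together cover every element (A ∪ B ∪ D ∪ E = {Z1, Z2, Z3, Z4, Z5, Z6, Z7, Z8, Z9, Z10, Z11}); total cost 4 + 2 + 3 + 3 = 12.
No covering selection has total cost below 12.

12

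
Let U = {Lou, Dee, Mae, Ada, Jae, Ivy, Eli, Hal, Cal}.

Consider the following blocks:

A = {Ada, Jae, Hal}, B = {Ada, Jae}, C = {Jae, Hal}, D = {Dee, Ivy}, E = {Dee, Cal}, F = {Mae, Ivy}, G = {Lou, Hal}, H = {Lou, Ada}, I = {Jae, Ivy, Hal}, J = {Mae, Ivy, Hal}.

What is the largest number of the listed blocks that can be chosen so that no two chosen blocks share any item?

C, E, F, H are pairwise disjoint (C={Jae,Hal}; E={Dee,Cal}; F={Mae,Ivy}; H={Lou,Ada}).
Every remaining block overlaps one of these, and no 5 of the listed blocks are pairwise disjoint, so 4 is the maximum.

4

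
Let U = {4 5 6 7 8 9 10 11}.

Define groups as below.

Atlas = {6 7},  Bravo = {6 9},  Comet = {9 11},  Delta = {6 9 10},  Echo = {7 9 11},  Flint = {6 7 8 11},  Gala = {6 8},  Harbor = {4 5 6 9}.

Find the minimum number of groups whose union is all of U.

Take {Delta, Flint, Harbor}. Their union is {4, 5, 6, 7, 8, 9, 10, 11}, which is all 8 items.
Only Harbor contains 4, so Harbor is forced; the remaining 4 items need at least 2 more groups (each remaining group adds at most 3) — so at least 3 groups are needed, and 3 is optimal.

3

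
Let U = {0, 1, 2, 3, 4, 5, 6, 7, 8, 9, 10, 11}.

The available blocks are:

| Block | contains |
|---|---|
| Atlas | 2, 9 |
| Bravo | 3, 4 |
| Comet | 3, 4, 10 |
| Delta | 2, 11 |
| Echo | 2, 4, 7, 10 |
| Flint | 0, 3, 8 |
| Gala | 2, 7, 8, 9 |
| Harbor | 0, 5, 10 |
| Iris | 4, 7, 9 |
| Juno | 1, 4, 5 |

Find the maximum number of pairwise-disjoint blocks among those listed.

Bravo, Delta, Harbor are pairwise disjoint (Bravo={3,4}; Delta={2,11}; Harbor={0,5,10}).
Every remaining block overlaps one of these, and no 4 of the listed blocks are pairwise disjoint, so 3 is the maximum.

3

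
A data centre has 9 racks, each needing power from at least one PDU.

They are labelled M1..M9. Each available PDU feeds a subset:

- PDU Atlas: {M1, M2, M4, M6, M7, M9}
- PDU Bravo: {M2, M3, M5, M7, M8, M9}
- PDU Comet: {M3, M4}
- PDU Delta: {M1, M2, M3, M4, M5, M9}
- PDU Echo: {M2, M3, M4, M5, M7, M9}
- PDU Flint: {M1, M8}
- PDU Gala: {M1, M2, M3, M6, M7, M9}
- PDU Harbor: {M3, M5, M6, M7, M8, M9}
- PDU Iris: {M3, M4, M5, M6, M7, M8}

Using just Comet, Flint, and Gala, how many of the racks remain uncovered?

Union of Comet, Flint, Gala = {M1, M2, M3, M4, M6, M7, M8, M9}.
Not covered: M5 — 1 rack.

1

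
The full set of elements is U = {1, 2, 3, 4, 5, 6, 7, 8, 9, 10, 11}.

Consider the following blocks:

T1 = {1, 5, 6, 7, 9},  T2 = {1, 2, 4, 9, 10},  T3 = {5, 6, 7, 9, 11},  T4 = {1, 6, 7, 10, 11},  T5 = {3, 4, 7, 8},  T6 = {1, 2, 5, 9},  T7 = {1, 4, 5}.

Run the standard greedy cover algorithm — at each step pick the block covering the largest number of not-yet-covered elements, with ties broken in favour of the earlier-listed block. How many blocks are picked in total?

4

Greedy: pick T1 (covers 5 new) → pick T2 (covers 3 new) → pick T5 (covers 2 new) → pick T3 (covers 1 new). Total picks: 4.
(The true minimum cover uses only 3 blocks, so greedy is not optimal here.)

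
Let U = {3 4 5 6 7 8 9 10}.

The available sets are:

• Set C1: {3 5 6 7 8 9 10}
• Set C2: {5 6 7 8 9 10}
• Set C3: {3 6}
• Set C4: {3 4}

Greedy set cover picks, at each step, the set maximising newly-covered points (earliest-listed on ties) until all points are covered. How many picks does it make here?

Greedy: pick C1 (covers 7 new) → pick C4 (covers 1 new). Total picks: 2.

2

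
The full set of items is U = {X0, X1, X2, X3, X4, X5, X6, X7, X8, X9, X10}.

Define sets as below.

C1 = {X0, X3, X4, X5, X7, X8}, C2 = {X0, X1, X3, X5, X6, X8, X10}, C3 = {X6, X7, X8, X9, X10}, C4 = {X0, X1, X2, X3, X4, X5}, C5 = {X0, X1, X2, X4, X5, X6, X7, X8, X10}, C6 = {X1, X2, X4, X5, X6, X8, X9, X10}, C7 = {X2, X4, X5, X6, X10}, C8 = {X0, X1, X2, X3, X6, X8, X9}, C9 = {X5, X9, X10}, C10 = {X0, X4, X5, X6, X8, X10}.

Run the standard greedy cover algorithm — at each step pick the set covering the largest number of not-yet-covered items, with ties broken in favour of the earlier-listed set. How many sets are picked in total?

Greedy: pick C5 (covers 9 new) → pick C8 (covers 2 new). Total picks: 2.

2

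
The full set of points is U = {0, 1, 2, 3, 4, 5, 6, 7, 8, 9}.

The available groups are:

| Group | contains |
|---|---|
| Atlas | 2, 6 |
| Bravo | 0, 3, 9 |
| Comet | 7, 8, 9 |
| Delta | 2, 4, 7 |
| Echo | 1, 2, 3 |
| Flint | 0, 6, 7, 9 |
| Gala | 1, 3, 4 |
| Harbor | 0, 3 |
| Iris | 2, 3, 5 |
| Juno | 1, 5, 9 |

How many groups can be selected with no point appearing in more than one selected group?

Atlas, Comet, Harbor are pairwise disjoint (Atlas={2,6}; Comet={7,8,9}; Harbor={0,3}).
Every remaining group overlaps one of these, and no 4 of the listed groups are pairwise disjoint, so 3 is the maximum.

3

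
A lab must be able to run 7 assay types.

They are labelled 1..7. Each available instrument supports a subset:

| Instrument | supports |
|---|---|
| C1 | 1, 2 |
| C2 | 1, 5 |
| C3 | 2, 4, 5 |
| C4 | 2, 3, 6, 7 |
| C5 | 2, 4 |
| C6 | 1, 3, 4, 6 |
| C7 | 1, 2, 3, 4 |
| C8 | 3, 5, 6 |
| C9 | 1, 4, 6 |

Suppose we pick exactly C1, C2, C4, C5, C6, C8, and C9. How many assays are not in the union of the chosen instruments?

0

Union of C1, C2, C4, C5, C6, C8, C9 = {1, 2, 3, 4, 5, 6, 7} — that's every assay, so 0 are uncovered.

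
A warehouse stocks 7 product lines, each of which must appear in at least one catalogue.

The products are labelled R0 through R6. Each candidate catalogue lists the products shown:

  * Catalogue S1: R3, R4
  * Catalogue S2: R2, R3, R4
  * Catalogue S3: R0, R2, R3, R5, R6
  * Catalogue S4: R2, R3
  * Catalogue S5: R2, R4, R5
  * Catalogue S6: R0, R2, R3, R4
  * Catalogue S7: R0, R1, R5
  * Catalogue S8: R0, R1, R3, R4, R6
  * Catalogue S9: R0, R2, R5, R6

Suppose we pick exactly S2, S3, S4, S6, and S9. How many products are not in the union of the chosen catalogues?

Union of S2, S3, S4, S6, S9 = {R0, R2, R3, R4, R5, R6}.
Not covered: R1 — 1 product.

1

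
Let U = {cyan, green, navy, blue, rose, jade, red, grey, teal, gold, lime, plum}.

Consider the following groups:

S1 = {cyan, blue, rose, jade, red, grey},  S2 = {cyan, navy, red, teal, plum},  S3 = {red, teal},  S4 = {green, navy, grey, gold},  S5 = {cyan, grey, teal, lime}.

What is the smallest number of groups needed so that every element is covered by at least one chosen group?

4

S1, S2, S4, and S5 cover everything between them: the union {cyan, green, navy, blue, rose, jade, red, grey, teal, gold, lime, plum} is all of U.
No 3 of the 5 groups cover everything (all 10 combinations miss at least one element), so 4 is optimal.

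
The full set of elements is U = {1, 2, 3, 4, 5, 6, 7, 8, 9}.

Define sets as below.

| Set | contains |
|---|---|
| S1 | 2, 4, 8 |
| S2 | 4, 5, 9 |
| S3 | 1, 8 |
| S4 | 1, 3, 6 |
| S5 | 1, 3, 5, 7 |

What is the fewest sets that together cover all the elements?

4

S1 and S2 and S4 and S5 together: S1 ∪ S2 ∪ S4 ∪ S5 = {1, 2, 3, 4, 5, 6, 7, 8, 9} — every element is covered.
No 3 of the 5 sets cover everything (all 10 combinations miss at least one element), so 4 is optimal.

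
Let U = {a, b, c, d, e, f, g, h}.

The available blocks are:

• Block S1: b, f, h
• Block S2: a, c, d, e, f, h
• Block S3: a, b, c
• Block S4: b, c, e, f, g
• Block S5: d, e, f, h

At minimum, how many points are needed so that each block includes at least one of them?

2

T = {b, d} meets every block (each contains at least one member of T), and |T| = 2.
The blocks S3, S5 are pairwise disjoint, so any hitting set needs a separate point for each — at least 2. Hence 2 is optimal.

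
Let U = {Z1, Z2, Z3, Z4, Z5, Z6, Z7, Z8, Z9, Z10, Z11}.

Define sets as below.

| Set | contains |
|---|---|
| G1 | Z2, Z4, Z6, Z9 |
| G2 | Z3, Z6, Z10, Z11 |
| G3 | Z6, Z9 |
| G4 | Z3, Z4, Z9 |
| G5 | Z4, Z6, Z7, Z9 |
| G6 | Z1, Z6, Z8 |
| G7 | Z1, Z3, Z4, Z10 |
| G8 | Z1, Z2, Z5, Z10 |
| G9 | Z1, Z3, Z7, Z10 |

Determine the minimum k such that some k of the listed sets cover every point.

Take {G2, G5, G6, G8}. Their union is {Z1, Z2, Z3, Z4, Z5, Z6, Z7, Z8, Z9, Z10, Z11}, which is all 11 points.
Only G6 contains Z8, so G6 is forced; the remaining 8 points need at least 3 more sets (each remaining set adds at most 3) — so at least 4 sets are needed, and 4 is optimal.

4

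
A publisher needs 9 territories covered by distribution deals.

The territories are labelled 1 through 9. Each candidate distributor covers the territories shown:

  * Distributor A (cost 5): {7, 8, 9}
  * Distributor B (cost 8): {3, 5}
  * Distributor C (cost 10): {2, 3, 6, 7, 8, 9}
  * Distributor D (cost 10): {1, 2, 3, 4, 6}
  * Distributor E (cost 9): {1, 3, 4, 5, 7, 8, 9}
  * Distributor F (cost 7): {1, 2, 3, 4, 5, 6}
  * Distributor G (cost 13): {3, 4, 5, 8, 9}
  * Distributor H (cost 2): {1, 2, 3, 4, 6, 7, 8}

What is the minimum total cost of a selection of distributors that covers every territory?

E, H together cover every territory (E ∪ H = {1, 2, 3, 4, 5, 6, 7, 8, 9}); total cost 9 + 2 = 11.
No covering selection has total cost below 11.

11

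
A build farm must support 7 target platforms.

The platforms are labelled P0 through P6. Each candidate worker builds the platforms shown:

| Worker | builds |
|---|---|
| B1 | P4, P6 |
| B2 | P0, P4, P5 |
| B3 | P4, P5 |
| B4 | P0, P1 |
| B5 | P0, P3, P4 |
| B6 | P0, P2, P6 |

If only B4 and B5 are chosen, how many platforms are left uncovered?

Union of B4, B5 = {P0, P1, P3, P4}.
Not covered: P2, P5, P6 — 3 platforms.

3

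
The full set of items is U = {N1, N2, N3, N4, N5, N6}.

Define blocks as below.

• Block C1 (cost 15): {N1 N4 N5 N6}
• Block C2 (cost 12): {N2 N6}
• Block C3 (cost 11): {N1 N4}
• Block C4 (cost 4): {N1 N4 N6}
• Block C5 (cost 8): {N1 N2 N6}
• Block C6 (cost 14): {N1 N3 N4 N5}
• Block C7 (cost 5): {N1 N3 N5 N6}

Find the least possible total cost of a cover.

17

C4, C5, C7 together cover every item (C4 ∪ C5 ∪ C7 = {N1, N2, N3, N4, N5, N6}); total cost 4 + 8 + 5 = 17.
No covering selection has total cost below 17.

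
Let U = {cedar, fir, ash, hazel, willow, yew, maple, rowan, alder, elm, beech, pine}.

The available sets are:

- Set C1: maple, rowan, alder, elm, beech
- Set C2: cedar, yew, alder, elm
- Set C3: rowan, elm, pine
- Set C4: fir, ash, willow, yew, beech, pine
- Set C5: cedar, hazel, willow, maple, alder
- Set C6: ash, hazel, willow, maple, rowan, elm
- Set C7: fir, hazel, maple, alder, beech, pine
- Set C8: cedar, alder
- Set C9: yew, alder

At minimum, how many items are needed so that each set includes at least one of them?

Take H = {hazel, alder, pine}. Each listed set contains at least one of these, so H is a hitting set of size 3.
No choice of 2 items meets every set, so 3 is the minimum.

3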